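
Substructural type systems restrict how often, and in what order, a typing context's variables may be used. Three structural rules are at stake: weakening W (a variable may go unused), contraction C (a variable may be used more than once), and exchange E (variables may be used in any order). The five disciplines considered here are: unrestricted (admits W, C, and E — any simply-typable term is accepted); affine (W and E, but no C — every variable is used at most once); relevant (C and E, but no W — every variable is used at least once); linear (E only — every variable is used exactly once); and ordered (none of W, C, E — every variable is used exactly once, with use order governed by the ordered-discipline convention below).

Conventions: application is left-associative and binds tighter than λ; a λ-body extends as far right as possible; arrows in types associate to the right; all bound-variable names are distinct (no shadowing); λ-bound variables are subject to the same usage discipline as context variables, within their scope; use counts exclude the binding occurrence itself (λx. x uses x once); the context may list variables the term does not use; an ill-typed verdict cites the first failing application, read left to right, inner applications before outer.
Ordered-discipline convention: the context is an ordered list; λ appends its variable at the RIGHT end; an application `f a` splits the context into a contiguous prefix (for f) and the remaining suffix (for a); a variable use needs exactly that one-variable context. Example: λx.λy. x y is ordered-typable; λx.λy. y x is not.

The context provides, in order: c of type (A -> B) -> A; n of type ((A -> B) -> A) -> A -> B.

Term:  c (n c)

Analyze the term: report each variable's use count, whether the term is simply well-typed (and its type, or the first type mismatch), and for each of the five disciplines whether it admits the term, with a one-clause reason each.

usage: c: 2; n: 1
order of uses: c, n, c
typing: well-typed at A
ordered ✗ (repeated use of c ×2)
linear ✗ (repeated use of c ×2)
affine ✗ (repeated use of c ×2)
relevant ✓ (c, n: all used, weakening unneeded)
unrestricted ✓ (well-typed at A; no restrictions here)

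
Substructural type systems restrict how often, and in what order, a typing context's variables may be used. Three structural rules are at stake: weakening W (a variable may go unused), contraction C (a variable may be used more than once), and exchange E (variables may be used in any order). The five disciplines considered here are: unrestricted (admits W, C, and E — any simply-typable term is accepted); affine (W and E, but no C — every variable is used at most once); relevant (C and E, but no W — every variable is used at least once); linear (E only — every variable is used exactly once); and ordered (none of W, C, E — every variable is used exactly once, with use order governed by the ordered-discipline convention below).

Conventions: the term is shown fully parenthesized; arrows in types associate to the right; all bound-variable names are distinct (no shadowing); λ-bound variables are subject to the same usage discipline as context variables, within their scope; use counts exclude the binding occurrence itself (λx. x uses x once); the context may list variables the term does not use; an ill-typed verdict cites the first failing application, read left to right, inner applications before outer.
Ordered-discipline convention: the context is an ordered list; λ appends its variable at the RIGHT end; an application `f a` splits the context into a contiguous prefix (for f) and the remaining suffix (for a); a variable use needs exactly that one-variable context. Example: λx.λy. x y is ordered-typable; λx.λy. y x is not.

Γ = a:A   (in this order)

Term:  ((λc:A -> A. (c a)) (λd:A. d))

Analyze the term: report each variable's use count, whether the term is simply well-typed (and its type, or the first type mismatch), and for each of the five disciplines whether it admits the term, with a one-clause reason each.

usage: a=1, c (bound)=1, d (bound)=1
uses in reading order: c, a, d
typing: the term checks, with type A
ordered: ✗, no contiguous prefix/suffix split fits c, a, d
linear: ✓, each of a, c, d used exactly once
affine: ✓, none of a, c, d used more than once
relevant: ✓, every one of a, c, d appears
unrestricted: ✓, type-checks (A) and nothing is barred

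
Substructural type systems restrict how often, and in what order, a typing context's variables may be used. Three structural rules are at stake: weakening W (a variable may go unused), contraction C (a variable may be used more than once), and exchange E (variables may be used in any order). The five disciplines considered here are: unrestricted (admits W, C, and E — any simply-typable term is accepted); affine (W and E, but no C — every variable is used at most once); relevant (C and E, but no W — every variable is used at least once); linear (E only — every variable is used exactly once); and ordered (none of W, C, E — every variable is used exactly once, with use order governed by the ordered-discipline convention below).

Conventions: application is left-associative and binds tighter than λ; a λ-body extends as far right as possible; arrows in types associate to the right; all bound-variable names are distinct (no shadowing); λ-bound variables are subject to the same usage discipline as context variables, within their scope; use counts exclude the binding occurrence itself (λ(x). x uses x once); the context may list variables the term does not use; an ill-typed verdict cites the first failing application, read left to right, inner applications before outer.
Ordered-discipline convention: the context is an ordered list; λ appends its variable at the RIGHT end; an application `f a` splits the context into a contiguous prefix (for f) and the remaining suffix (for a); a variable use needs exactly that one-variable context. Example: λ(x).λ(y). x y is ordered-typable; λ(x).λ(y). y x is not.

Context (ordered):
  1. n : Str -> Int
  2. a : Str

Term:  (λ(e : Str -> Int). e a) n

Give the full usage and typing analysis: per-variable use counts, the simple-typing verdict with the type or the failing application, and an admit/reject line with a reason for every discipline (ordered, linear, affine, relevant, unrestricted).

counts: n: 1, a: 1, e (bound): 1
use order (left to right): e, a, n
typing: well-typed at Int
ordered: ✗ — no contiguous prefix/suffix split fits e, a, n
linear: ✓ — single use per variable (n, a, e)
affine: ✓ — none of n, a, e used more than once
relevant: ✓ — none of n, a, e goes unused
unrestricted: ✓ — simply typable at Int; W, C, E all held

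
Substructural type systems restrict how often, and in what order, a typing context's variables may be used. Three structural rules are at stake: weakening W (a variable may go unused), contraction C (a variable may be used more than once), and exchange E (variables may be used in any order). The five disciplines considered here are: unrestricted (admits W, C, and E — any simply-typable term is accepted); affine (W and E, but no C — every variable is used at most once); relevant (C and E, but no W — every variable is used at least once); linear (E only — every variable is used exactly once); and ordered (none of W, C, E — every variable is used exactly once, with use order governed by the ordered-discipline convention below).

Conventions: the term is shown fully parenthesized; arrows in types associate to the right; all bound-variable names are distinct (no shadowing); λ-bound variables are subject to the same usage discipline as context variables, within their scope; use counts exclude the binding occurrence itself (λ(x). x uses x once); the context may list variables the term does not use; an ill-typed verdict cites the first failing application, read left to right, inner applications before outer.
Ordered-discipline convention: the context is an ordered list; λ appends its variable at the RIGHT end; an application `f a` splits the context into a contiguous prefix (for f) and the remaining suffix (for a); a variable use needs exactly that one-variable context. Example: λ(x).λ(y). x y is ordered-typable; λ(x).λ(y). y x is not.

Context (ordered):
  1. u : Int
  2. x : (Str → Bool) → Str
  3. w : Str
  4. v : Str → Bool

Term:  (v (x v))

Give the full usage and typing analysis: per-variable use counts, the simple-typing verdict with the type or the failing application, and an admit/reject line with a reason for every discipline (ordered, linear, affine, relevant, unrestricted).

usage: u: 0×; x: 1×; w: 0×; v: 2×
use order (left to right): v, x, v
typing: the term checks, with type Bool
ordered: ✗, v ×2 used more than once (contraction); u, w never used (weakening)
linear: ✗, v ×2 used more than once (contraction); u, w never used (weakening)
affine: ✗, v ×2 used more than once (contraction)
relevant: ✗, u, w never used (weakening)
unrestricted: ✓, type-checks (Bool) and nothing is barred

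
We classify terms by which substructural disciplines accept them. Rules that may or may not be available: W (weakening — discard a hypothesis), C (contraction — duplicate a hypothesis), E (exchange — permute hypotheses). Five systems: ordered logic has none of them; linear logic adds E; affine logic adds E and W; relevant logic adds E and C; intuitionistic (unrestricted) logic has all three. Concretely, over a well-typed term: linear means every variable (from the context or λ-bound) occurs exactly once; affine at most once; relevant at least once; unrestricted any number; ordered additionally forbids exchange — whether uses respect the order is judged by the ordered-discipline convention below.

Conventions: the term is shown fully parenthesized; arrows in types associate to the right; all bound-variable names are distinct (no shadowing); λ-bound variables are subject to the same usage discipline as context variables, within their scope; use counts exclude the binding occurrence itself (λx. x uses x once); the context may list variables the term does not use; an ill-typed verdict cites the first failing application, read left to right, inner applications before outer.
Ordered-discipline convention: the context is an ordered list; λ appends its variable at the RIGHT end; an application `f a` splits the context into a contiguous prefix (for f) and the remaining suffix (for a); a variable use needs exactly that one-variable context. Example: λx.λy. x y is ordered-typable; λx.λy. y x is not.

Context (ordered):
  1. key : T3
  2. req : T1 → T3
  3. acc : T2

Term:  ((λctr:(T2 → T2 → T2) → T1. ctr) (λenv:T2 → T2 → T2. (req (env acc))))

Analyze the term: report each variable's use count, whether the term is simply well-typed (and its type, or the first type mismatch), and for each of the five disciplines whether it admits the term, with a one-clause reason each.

counts: key=0; req=1; acc=1; ctr [bound]=1; env [bound]=1
left-to-right use order: ctr, req, env, acc
typing: ill-typed: a function awaiting T1 gets T2 → T2
ordered: ✗, a type mismatch blocks all five
linear: ✗, the type mismatch rejects it
affine: ✗, not simply typable
relevant: ✗, fails simple typing
unrestricted: ✗, a type mismatch blocks all five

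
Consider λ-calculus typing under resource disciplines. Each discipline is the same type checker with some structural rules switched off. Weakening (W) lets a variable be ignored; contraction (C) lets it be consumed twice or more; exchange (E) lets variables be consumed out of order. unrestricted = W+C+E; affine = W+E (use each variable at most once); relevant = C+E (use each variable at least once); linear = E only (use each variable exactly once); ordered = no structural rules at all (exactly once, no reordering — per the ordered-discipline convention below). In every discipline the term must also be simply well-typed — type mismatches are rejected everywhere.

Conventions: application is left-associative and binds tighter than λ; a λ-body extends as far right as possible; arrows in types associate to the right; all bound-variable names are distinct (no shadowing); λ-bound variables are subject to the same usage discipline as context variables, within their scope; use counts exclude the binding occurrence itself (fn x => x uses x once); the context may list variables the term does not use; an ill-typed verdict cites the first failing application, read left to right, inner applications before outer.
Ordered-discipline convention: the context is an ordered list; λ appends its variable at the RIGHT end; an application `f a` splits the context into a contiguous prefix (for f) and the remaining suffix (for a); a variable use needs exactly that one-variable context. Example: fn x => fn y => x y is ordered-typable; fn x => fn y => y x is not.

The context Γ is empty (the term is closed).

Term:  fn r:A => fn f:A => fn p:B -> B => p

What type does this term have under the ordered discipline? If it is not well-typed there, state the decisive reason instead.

not well-typed under ordered — r, f never used (weakening)
usage: r (bound): 0, f (bound): 0, p (bound): 1
left-to-right use order: p
typing: ✓ — A -> A -> (B -> B) -> B -> B
summary: ordered ✗; linear ✗; affine ✓; relevant ✗; unrestricted ✓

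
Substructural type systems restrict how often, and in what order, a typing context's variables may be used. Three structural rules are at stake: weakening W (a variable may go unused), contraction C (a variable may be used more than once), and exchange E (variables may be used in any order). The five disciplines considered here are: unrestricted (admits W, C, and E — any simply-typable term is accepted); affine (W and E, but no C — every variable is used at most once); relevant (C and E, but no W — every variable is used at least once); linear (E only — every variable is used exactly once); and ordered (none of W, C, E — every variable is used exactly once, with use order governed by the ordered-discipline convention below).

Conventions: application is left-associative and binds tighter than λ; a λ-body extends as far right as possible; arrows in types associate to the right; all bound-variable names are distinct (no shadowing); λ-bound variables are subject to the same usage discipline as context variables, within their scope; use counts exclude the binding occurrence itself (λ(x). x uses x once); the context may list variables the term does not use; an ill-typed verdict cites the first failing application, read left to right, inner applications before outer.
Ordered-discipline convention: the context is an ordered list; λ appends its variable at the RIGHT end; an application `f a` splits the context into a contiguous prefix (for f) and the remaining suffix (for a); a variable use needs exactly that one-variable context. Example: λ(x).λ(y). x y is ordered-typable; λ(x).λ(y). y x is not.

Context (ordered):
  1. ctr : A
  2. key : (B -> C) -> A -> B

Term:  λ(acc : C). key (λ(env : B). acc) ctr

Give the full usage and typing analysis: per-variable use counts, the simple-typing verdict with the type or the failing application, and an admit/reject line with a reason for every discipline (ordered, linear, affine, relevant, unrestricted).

use counts: ctr=1, key=1, acc [bound]=1, env [bound]=0
left-to-right use order: key, acc, ctr
typing: well-typed at C -> B
ordered: ✗, env left unused
linear: ✗, env left unused
affine: ✓, at most one use each (ctr, key, acc, env)
relevant: ✗, env left unused
unrestricted: ✓, typability at C -> B is all that's needed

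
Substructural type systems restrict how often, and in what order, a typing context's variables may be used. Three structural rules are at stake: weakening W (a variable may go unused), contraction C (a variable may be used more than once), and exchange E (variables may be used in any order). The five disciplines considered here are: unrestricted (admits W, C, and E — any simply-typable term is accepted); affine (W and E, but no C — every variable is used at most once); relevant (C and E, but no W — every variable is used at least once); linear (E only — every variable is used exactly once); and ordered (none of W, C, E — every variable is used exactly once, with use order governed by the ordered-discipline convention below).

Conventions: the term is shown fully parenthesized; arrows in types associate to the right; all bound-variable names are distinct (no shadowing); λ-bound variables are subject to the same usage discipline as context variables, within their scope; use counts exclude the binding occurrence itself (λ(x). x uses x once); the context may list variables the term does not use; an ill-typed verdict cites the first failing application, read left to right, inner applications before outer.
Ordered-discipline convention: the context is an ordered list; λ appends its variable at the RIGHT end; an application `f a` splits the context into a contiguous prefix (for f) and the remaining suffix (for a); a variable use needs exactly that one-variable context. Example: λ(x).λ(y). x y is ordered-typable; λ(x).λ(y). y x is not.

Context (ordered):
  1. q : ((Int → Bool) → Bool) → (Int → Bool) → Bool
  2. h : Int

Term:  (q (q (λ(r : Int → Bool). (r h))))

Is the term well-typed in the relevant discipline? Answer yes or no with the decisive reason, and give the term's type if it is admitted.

yes — every one of q, h, r appears; term : (Int → Bool) → Bool
counts: q: 2, h: 1, r (λ-bound): 1
order of uses: q, q, r, h
typing: the term checks, with type (Int → Bool) → Bool
summary: ordered ✗, linear ✗, affine ✗, relevant ✓, unrestricted ✓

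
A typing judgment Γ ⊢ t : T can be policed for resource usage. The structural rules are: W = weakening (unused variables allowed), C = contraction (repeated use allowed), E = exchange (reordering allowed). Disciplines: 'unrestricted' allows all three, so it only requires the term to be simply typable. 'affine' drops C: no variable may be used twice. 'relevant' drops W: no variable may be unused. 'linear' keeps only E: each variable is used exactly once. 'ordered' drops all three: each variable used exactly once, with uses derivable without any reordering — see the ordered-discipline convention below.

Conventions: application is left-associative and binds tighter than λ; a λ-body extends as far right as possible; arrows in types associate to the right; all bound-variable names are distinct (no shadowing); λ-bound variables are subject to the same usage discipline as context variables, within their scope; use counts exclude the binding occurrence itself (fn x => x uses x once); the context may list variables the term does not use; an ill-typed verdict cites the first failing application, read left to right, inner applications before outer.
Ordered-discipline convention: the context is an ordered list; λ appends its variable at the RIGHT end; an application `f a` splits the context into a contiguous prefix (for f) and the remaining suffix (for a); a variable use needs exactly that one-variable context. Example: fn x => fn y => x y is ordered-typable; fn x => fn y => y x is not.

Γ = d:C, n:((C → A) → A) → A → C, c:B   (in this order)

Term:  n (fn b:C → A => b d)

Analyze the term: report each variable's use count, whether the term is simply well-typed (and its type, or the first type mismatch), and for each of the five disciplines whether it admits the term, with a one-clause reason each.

usage: d: 1×, n: 1×, c: 0×, b (bound): 1×
order of uses: n, b, d
typing: ✓ — A → C
ordered: ✗ — unused: c — weakening required
linear: ✗ — unused: c — weakening required
affine: ✓ — no duplicate uses among d, n, c, b
relevant: ✗ — unused: c — weakening required
unrestricted: ✓ — typability at A → C is all that's needed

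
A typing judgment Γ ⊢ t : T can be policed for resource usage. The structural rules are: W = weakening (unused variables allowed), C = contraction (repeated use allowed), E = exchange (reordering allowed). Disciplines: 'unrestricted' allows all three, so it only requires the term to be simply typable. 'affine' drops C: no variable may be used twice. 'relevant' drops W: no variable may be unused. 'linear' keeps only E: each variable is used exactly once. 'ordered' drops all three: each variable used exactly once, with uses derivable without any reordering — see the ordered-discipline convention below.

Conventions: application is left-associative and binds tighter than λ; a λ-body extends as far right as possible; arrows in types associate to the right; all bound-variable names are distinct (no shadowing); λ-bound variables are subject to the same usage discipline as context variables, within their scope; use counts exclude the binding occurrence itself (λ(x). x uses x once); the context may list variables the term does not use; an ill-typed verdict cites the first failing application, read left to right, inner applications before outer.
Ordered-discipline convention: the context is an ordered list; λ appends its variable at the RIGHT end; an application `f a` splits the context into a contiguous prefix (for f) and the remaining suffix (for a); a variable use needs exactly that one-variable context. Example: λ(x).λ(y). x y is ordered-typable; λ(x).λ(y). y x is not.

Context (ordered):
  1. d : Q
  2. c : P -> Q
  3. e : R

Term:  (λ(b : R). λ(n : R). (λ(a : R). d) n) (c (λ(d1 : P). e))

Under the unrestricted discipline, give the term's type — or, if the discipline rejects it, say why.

not well-typed under unrestricted — fails simple typing
use counts: d: 1, c: 1, e: 1, b [bound]: 0, n [bound]: 1, a [bound]: 0, d1 [bound]: 0
use order (left to right): d, n, c, e
typing: ill-typed: an application expects P but receives P -> R
across the five disciplines: ordered ✗, linear ✗, affine ✗, relevant ✗, unrestricted ✗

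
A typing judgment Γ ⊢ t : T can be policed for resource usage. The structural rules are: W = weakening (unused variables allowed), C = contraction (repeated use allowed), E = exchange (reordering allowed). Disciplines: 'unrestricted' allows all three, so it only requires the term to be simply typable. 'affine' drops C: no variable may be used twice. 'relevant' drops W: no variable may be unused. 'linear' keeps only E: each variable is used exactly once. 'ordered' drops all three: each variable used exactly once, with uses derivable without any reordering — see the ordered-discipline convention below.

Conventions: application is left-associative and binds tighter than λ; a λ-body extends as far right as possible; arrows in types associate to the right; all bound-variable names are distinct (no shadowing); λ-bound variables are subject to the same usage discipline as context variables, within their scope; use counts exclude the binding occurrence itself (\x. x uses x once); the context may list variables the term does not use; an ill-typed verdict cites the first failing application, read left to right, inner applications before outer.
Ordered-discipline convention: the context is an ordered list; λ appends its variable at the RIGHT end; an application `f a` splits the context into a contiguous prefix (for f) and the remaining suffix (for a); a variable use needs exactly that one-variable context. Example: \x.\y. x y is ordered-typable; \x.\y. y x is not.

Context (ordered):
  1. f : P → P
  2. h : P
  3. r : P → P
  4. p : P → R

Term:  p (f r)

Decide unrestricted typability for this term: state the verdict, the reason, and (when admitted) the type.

no — a type mismatch blocks all five
usage: f: 1×; h: 0×; r: 1×; p: 1×
use order (left to right): p, f, r
typing: ill-typed: argument of type P → P where P is required
all disciplines: ordered ✗, linear ✗, affine ✗, relevant ✗, unrestricted ✗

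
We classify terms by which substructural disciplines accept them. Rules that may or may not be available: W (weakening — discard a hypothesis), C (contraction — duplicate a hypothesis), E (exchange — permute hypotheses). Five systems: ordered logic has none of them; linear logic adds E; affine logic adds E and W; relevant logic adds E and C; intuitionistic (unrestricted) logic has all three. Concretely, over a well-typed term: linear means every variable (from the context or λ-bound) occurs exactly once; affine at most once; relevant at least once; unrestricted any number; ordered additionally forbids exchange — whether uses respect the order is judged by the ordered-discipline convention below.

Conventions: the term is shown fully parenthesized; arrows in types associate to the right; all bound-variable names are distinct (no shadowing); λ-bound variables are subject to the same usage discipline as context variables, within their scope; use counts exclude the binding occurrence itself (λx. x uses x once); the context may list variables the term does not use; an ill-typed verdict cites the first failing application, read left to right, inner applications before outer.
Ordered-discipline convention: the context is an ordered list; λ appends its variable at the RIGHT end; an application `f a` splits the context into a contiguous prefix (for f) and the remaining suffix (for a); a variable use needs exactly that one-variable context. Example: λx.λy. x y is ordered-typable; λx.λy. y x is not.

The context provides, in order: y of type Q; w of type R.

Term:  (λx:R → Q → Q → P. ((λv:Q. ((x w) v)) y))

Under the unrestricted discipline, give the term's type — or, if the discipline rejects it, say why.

term : (R → Q → Q → P) → Q → P
use counts: y=1, w=1, x [bound]=1, v [bound]=1
use order (left to right): x, w, v, y
typing: the term checks, with type (R → Q → Q → P) → Q → P
summary: ordered ✗; linear ✓; affine ✓; relevant ✓; unrestricted ✓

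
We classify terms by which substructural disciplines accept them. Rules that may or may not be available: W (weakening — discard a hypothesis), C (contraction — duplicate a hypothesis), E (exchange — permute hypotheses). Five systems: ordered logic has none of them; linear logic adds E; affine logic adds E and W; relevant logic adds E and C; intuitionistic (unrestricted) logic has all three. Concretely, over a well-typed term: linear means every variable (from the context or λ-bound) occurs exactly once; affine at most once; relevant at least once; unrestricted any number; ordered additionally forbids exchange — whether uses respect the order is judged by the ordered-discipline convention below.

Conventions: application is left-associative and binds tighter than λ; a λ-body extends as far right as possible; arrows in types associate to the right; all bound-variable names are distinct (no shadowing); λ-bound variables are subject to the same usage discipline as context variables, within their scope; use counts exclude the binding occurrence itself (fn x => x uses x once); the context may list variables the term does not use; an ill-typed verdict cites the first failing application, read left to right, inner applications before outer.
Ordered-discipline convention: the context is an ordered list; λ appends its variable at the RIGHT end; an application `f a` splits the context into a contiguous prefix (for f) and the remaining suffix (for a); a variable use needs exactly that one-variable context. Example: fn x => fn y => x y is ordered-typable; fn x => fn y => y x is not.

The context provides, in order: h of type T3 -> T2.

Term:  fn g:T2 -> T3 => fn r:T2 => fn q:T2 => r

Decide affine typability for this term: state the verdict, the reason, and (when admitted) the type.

yes — at most one use each (h, g, r, q); term : (T2 -> T3) -> T2 -> T2 -> T2
use counts: h: 0; g (bound): 0; r (bound): 1; q (bound): 0
left-to-right use order: r
typing: the term checks, with type (T2 -> T3) -> T2 -> T2 -> T2
per-discipline verdicts: ordered ✗ · linear ✗ · affine ✓ · relevant ✗ · unrestricted ✓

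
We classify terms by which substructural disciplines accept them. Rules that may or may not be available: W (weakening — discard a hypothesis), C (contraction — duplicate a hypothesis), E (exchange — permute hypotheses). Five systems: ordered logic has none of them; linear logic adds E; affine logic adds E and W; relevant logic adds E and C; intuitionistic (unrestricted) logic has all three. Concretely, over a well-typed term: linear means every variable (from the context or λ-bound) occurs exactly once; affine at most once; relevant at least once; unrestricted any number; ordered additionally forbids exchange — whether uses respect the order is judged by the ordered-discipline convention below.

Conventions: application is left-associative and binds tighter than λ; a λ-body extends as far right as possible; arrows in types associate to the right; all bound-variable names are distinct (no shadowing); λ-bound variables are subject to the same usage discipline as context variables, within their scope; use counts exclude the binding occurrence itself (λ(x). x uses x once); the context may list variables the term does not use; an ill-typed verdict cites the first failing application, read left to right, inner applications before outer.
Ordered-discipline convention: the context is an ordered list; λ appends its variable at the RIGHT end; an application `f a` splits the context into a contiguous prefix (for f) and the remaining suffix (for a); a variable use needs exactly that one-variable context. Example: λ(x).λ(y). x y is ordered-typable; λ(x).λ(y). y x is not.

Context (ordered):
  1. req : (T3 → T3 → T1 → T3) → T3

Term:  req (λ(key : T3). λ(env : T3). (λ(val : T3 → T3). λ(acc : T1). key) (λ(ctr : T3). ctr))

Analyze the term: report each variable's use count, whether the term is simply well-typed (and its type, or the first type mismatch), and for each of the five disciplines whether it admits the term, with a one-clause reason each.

use counts: req: 1×, key (λ-bound): 1×, env (λ-bound): 0×, val (λ-bound): 0×, acc (λ-bound): 0×, ctr (λ-bound): 1×
use order (left to right): req, key, ctr
typing: well-typed — term : T3
ordered ✗ (env, val, acc left unused)
linear ✗ (env, val, acc left unused)
affine ✓ (req, key, env, val, acc, ctr: no repeats, contraction unneeded)
relevant ✗ (env, val, acc left unused)
unrestricted ✓ (typability at T3 is all that's needed)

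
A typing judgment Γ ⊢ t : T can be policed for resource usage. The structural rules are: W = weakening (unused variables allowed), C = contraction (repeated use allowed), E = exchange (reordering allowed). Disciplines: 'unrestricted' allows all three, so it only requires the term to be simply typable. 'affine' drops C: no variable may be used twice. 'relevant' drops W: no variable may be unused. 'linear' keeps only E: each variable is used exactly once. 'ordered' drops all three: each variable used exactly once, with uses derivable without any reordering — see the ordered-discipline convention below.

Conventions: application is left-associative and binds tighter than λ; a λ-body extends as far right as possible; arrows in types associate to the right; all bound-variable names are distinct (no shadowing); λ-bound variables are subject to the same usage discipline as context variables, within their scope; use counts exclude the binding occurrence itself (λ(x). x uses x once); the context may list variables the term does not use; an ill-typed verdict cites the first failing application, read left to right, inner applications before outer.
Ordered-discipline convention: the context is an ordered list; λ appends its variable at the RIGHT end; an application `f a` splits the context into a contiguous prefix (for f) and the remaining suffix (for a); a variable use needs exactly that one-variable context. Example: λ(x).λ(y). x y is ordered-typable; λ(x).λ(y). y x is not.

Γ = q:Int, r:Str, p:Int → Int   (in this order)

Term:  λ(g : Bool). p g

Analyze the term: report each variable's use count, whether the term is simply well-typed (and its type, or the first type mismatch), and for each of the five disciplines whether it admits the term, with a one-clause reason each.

usage: q: 0, r: 0, p: 1, g [bound]: 1
uses in reading order: p, g
typing: ill-typed: a function awaiting Int gets Bool
ordered: ✗ — the type mismatch rejects it
linear: ✗ — not simply typable
affine: ✗ — fails simple typing
relevant: ✗ — a type mismatch blocks all five
unrestricted: ✗ — the type mismatch rejects it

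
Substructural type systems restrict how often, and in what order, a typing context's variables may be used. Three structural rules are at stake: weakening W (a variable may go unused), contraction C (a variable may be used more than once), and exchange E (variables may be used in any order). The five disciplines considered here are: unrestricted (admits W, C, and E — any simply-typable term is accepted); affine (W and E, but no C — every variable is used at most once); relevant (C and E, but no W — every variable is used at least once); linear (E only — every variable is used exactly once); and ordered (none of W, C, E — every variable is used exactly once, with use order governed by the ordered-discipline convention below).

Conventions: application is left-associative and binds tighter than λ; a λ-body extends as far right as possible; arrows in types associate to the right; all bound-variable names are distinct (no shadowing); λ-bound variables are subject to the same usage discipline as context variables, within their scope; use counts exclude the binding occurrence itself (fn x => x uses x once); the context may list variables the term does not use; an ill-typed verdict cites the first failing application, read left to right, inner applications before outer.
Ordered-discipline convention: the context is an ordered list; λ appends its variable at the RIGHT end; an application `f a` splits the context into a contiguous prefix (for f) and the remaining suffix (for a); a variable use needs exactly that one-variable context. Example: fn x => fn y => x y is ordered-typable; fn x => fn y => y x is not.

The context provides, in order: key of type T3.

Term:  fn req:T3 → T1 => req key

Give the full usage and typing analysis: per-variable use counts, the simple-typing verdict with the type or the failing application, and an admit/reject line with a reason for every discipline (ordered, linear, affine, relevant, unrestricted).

counts: key=1; req (λ-bound)=1
uses in reading order: req, key
typing: well-typed at (T3 → T1) → T1
ordered: ✗, use order req, key needs exchange
linear: ✓, exactly-once usage across key, req
affine: ✓, at most one use each (key, req)
relevant: ✓, key, req: all used, weakening unneeded
unrestricted: ✓, well-typed at (T3 → T1) → T1; no restrictions here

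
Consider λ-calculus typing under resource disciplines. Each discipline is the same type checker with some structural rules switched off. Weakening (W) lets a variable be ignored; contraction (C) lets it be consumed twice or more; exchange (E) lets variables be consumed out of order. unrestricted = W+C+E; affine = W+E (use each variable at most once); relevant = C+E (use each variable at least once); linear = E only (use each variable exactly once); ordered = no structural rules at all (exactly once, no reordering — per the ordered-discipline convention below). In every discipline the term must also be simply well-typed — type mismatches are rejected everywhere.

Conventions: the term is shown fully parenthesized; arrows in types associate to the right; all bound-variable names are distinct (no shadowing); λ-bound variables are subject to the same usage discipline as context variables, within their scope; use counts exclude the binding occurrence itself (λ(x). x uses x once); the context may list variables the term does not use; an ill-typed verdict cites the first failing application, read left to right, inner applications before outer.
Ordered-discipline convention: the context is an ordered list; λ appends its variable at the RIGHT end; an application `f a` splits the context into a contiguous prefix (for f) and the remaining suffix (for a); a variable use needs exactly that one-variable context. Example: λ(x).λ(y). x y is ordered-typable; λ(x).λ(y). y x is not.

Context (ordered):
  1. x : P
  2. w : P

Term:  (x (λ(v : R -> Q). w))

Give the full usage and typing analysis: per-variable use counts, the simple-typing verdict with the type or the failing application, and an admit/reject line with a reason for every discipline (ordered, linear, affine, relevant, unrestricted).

variable uses: x: 1×; w: 1×; v (λ-bound): 0×
use order (left to right): x, w
typing: ill-typed: non-arrow in function slot: P
ordered: ✗ — the type mismatch rejects it
linear: ✗ — not simply typable
affine: ✗ — fails simple typing
relevant: ✗ — a type mismatch blocks all five
unrestricted: ✗ — the type mismatch rejects it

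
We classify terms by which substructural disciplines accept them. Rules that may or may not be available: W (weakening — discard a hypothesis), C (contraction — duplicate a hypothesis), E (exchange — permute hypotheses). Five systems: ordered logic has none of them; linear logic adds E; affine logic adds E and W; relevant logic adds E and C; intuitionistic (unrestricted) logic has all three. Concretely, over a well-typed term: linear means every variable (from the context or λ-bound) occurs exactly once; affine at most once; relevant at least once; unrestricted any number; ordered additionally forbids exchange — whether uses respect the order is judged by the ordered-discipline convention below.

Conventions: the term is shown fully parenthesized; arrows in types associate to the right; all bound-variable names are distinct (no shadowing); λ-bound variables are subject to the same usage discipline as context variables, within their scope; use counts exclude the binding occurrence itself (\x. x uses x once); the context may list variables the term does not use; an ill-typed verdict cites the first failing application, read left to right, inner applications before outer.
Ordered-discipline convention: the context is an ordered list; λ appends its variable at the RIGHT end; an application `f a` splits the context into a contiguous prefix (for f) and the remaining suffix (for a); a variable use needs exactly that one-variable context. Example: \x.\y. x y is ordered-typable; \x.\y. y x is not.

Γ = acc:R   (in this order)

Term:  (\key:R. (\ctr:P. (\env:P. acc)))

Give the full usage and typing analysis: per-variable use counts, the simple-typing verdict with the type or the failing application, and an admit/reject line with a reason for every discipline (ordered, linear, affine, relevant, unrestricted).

counts: acc=1, key [bound]=0, ctr [bound]=0, env [bound]=0
use order (left to right): acc
typing: the term checks, with type R → P → P → R
ordered ✗ (key, ctr, env never used (weakening))
linear ✗ (key, ctr, env never used (weakening))
affine ✓ (acc, key, ctr, env: no repeats, contraction unneeded)
relevant ✗ (key, ctr, env never used (weakening))
unrestricted ✓ (typability at R → P → P → R is all that's needed)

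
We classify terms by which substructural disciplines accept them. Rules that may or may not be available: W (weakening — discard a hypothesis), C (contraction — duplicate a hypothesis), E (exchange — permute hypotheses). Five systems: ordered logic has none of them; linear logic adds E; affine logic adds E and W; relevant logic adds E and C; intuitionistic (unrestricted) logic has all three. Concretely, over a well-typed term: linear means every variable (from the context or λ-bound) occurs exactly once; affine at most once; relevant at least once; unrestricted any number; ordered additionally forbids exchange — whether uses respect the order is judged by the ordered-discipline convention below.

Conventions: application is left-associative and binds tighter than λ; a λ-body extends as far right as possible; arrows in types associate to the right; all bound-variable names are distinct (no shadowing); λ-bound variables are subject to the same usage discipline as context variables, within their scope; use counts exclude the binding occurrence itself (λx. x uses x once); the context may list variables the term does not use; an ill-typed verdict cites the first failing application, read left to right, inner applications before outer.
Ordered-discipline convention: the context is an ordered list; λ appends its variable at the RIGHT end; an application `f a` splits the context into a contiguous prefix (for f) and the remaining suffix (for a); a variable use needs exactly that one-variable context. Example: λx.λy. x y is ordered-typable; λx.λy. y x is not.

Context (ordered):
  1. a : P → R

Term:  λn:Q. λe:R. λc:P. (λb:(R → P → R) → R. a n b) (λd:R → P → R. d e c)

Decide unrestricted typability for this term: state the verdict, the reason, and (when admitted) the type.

no — the type mismatch rejects it
use counts: a: 1; n (bound): 1; e (bound): 1; c (bound): 1; b (bound): 1; d (bound): 1
order of uses: a, n, b, d, e, c
typing: ill-typed: a function awaiting P gets Q
summary: ordered ✗ · linear ✗ · affine ✗ · relevant ✗ · unrestricted ✗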